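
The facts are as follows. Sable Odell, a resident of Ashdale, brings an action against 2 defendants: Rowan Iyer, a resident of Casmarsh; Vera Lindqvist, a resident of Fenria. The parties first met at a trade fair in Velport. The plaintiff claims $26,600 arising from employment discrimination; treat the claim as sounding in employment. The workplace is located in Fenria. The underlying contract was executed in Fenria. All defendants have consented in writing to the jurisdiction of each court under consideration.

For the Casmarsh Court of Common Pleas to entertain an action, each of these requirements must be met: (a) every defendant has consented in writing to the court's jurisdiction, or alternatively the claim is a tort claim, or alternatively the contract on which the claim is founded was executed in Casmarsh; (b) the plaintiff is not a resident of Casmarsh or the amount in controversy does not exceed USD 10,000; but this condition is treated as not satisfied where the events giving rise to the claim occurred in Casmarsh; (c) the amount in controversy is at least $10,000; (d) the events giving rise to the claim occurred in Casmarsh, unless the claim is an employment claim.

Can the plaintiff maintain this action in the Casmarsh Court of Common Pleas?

The Casmarsh Court of Common Pleas:
  (a) Every defendant has filed written consent — that alternative is enough. Satisfied.
  (b) The plaintiff resides in Ashdale, which is not Casmarsh, which satisfies one of the alternatives. And the carve-out is inapplicable — the operative events occurred in Fenria, not Casmarsh. Condition met.
  (c) The amount in controversy is USD 26,600, which meets the 10,000 dollars floor. Met.
  (d) The operative events occurred in Fenria, not Casmarsh. The proviso rescues it, though: the claim is an employment claim. Satisfied.
  → The court has jurisdiction.

Yes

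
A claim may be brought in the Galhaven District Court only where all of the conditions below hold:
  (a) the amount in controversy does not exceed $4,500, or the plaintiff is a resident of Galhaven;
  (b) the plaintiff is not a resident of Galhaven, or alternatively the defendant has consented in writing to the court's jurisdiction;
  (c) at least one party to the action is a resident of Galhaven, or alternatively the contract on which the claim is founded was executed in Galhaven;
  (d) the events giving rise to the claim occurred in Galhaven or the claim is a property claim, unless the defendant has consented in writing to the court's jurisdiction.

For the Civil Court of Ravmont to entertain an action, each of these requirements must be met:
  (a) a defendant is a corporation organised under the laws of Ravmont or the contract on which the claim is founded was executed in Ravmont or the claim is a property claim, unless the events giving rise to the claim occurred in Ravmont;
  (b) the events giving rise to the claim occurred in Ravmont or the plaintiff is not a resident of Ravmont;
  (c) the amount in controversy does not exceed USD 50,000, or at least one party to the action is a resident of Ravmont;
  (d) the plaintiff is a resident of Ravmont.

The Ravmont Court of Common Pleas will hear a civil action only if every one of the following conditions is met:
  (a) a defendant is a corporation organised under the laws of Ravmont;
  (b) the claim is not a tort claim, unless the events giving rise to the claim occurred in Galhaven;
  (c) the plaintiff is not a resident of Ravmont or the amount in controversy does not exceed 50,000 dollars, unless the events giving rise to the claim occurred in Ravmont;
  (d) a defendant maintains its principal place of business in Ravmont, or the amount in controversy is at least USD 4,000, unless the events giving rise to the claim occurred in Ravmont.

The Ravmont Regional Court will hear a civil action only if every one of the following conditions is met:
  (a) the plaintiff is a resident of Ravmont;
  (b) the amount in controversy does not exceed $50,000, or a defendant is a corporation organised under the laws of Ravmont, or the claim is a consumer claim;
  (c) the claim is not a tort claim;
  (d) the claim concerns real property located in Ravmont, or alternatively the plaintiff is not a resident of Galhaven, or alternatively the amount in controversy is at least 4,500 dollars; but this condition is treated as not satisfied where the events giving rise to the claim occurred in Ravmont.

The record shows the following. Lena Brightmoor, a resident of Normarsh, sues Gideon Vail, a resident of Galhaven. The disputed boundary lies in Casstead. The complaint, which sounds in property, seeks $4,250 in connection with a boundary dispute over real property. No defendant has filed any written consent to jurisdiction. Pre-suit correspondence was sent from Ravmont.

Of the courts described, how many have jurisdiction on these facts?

The Galhaven District Court:
  (a) The amount in controversy is $4,250, within the $4,500 ceiling — that alternative is enough. Condition met.
  (b) The plaintiff resides in Normarsh, which is not Galhaven, which satisfies one of the alternatives. Condition met.
  (c) Gideon Vail resides in Galhaven, so this disjunct is met. Met.
  (d) The claim is a property claim, so this disjunct is met. Satisfied.
  → Every requirement is satisfied — jurisdiction.
The Civil Court of Ravmont:
  (a) The claim is a property claim, which satisfies one of the alternatives. Met.
  (b) The plaintiff resides in Normarsh, which is not Ravmont, which satisfies one of the alternatives. Satisfied.
  (c) The amount in controversy is USD 4,250, within the USD 50,000 ceiling — that alternative is enough. Condition met.
  (d) The plaintiff resides in Normarsh, not Ravmont. Not met.
  → No jurisdiction.
The Ravmont Court of Common Pleas:
  (a) No defendant is a corporation. Condition not met.
  (b) The claim is a property claim, not a tort claim. Satisfied.
  (c) The plaintiff resides in Normarsh, which is not Ravmont, which satisfies one of the alternatives. Condition met.
  (d) The amount in controversy is $4,250, which meets the USD 4,000 floor, so this disjunct is met. Satisfied.
  → Not every requirement is met — no jurisdiction.
The Ravmont Regional Court:
  (a) The plaintiff resides in Normarsh, not Ravmont. Not met.
  (b) The amount in controversy is $4,250, within the $50,000 ceiling — that alternative is enough. Met.
  (c) The claim is a property claim, not a tort claim. Met.
  (d) The plaintiff resides in Normarsh, which is not Galhaven, so one alternative holds. The carve-out does not apply: the operative events occurred in Casstead, not Ravmont. Met.
  → The court lacks jurisdiction.
Courts with jurisdiction: the Galhaven District Court — 1 in total.

1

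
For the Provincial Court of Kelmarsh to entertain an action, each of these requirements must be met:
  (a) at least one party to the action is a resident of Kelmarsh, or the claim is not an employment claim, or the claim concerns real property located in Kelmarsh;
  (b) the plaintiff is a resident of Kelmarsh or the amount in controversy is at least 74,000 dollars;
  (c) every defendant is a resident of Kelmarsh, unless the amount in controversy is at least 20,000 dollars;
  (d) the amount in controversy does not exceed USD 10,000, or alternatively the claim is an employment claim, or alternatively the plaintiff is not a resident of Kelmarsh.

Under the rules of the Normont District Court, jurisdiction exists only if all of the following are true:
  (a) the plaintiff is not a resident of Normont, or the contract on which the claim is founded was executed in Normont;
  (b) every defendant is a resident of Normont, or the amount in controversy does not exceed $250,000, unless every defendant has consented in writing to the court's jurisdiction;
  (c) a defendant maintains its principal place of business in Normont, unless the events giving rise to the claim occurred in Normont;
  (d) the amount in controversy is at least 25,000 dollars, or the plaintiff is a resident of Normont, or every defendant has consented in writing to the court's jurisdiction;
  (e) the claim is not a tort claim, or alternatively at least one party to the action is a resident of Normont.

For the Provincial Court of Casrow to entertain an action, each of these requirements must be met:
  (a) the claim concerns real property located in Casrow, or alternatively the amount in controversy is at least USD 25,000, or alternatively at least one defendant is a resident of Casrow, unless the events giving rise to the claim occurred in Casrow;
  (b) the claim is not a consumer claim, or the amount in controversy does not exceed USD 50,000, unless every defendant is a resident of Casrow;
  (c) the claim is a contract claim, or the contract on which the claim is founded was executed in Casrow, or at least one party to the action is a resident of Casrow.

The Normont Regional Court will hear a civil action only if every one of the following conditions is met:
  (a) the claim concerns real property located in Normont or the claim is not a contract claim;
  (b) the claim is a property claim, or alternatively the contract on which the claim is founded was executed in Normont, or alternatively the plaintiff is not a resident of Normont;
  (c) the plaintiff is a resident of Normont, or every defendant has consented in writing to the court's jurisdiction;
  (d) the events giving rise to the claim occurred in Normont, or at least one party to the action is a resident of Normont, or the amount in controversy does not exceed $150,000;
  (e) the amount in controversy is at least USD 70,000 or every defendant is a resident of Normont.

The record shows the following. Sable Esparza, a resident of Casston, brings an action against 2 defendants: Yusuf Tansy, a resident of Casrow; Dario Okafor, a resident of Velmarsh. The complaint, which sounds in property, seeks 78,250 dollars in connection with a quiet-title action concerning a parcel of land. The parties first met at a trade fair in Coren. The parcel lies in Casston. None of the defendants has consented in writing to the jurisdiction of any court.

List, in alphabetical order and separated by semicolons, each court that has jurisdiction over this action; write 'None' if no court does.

The Provincial Court of Kelmarsh:
  (a) The claim is a property claim, not an employment claim, which satisfies one of the alternatives. Satisfied.
  (b) The amount in controversy is 78,250 dollars, which meets the USD 74,000 floor — that alternative is enough. Met.
  (c) The defendants reside as follows — Yusuf Tansy in Casrow, Dario Okafor in Velmarsh — not all in Kelmarsh. However, the amount in controversy is $78,250, which meets the 20,000 dollars floor, so the 'unless' proviso supplies this condition. Condition met.
  (d) The plaintiff resides in Casston, which is not Kelmarsh, so this disjunct is met. Met.
  → All conditions met; jurisdiction exists.
The Normont District Court:
  (a) The plaintiff resides in Casston, which is not Normont, which satisfies one of the alternatives. Satisfied.
  (b) The amount in controversy is $78,250, within the USD 250,000 ceiling, so one alternative holds. Met.
  (c) No defendant is a corporation. And the operative events occurred in Casston, not Normont, so the proviso does not save it. Not met.
  (d) The amount in controversy is USD 78,250, which meets the 25,000 dollars floor, so this disjunct is met. Met.
  (e) The claim is a property claim, not a tort claim, which satisfies one of the alternatives. Condition met.
  → At least one condition fails; no jurisdiction.
The Provincial Court of Casrow:
  (a) The amount in controversy is 78,250 dollars, which meets the USD 25,000 floor, so one alternative holds. Met.
  (b) The claim is a property claim, not a consumer claim, so one alternative holds. Condition met.
  (c) Yusuf Tansy resides in Casrow — that alternative is enough. Met.
  → Jurisdiction lies.
The Normont Regional Court:
  (a) The claim is a property claim, not a contract claim, which satisfies one of the alternatives. Condition met.
  (b) The claim is a property claim, so one alternative holds. Condition met.
  (c) The plaintiff resides in Casston, not Normont; no such written consent has been filed — none of the alternatives is met. Not met.
  (d) The amount in controversy is $78,250, within the USD 150,000 ceiling, so one alternative holds. Met.
  (e) The amount in controversy is $78,250, which meets the 70,000 dollars floor, so one alternative holds. Met.
  → Not every requirement is met — no jurisdiction.

the Provincial Court of Casrow; the Provincial Court of Kelmarsh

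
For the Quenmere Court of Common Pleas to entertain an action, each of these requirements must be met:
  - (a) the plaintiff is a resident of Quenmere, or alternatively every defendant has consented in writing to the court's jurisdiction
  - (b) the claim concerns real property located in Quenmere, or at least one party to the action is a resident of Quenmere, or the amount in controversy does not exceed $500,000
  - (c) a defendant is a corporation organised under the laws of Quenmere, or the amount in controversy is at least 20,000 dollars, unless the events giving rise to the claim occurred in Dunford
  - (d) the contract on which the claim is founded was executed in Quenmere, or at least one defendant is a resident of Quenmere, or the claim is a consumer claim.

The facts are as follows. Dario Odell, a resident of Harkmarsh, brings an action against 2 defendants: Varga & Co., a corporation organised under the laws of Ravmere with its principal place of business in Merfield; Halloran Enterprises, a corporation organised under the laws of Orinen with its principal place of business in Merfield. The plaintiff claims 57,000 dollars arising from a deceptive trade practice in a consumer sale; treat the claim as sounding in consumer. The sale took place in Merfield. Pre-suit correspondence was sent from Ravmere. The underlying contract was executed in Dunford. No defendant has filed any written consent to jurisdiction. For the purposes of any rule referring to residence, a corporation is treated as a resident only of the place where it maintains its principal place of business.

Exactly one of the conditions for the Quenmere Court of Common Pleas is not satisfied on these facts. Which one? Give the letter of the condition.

The Quenmere Court of Common Pleas:
  (a) The plaintiff resides in Harkmarsh, not Quenmere; no such written consent has been filed — every alternative fails. Condition not met.
  (b) The amount in controversy is $57,000, within the 500,000 dollars ceiling, which satisfies one of the alternatives. Condition met.
  (c) The amount in controversy is USD 57,000, which meets the USD 20,000 floor, so one alternative holds. Satisfied.
  (d) The claim is a consumer claim, so this disjunct is met. Condition met.
Only condition (a) fails.

(a)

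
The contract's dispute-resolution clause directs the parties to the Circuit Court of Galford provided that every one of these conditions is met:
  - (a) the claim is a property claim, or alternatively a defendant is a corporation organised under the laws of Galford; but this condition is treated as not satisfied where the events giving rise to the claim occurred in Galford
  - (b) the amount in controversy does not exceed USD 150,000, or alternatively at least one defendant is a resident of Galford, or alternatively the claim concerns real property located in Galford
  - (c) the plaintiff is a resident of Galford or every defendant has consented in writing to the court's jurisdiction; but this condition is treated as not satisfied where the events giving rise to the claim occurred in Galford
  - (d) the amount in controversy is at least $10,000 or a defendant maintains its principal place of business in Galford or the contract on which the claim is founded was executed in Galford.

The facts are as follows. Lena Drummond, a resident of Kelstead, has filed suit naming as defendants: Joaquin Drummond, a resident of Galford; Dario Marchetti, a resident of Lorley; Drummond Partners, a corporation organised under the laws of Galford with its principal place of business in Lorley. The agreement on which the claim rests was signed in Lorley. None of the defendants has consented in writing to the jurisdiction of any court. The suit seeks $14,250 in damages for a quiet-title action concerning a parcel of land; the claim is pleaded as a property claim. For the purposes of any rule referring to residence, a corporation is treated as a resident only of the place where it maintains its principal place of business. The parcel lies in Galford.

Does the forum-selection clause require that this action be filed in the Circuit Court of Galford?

No

The Circuit Court of Galford:
  (a) The claim is a property claim, which satisfies one of the alternatives. But the operative events occurred in Galford, triggering the carve-out and defeating this condition. Fails.
  (b) The amount in controversy is USD 14,250, within the $150,000 ceiling, so this disjunct is met. Satisfied.
  (c) The plaintiff resides in Kelstead, not Galford; no such written consent has been filed — every alternative fails. Not satisfied.
  (d) The amount in controversy is 14,250 dollars, which meets the USD 10,000 floor, so this disjunct is met. Met.
  → The clause does not apply.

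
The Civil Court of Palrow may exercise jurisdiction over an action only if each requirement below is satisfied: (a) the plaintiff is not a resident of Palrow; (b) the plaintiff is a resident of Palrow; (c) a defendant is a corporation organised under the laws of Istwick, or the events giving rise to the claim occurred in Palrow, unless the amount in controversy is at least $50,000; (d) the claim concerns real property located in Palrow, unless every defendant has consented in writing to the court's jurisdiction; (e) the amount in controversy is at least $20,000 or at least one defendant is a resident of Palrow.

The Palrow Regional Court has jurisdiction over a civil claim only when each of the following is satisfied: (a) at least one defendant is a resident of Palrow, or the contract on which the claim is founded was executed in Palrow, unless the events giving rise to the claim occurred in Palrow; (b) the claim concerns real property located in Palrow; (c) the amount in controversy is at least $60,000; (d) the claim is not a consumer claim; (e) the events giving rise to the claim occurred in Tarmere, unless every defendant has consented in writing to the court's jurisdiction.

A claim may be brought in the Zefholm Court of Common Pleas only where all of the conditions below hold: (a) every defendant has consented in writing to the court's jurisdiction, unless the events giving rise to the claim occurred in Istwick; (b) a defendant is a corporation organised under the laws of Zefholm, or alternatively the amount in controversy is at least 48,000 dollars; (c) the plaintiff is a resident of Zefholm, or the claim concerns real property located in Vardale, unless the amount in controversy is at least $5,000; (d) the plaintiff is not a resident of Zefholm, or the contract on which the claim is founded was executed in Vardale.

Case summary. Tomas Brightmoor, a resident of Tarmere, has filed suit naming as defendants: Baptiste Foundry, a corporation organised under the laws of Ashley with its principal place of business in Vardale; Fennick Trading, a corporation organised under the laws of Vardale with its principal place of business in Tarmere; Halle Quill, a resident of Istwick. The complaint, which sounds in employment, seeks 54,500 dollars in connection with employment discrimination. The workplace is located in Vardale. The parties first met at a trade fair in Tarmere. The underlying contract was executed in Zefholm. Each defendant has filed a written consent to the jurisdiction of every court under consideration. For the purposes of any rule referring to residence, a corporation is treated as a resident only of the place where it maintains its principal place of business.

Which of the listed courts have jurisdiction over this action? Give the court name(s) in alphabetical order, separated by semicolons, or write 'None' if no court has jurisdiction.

The Civil Court of Palrow:
  (a) The plaintiff resides in Tarmere, which is not Palrow. Satisfied.
  (b) The plaintiff resides in Tarmere, not Palrow. Condition not met.
  (c) The corporate defendant(s) are organised in Ashley, Vardale, not Istwick; the operative events occurred in Vardale, not Palrow — no alternative holds. The proviso rescues it, though: the amount in controversy is $54,500, which meets the USD 50,000 floor. Met.
  (d) The claim does not concern real property. However, every defendant has filed written consent, so the 'unless' proviso supplies this condition. Satisfied.
  (e) The amount in controversy is USD 54,500, which meets the $20,000 floor, so one alternative holds. Met.
  → The court lacks jurisdiction.
The Palrow Regional Court:
  (a) No defendant resides in Palrow (they reside in Vardale, Tarmere, Istwick); the contract was executed in Zefholm, not Palrow — no alternative holds. Nor does the 'unless' clause help: the operative events occurred in Vardale, not Palrow. Condition not met.
  (b) The claim does not concern real property. Fails.
  (c) The amount in controversy is USD 54,500, below the USD 60,000 floor. Not satisfied.
  (d) The claim is an employment claim, not a consumer claim. Condition met.
  (e) The operative events occurred in Vardale, not Tarmere. However, every defendant has filed written consent, so the 'unless' proviso supplies this condition. Satisfied.
  → The court lacks jurisdiction.
The Zefholm Court of Common Pleas:
  (a) Every defendant has filed written consent. Met.
  (b) The amount in controversy is USD 54,500, which meets the $48,000 floor, so one alternative holds. Condition met.
  (c) The plaintiff resides in Tarmere, not Zefholm; the claim does not concern real property — no alternative holds. However, the amount in controversy is $54,500, which meets the $5,000 floor, so the 'unless' proviso supplies this condition. Met.
  (d) The plaintiff resides in Tarmere, which is not Zefholm, so one alternative holds. Condition met.
  → Jurisdiction lies.

the Zefholm Court of Common Pleas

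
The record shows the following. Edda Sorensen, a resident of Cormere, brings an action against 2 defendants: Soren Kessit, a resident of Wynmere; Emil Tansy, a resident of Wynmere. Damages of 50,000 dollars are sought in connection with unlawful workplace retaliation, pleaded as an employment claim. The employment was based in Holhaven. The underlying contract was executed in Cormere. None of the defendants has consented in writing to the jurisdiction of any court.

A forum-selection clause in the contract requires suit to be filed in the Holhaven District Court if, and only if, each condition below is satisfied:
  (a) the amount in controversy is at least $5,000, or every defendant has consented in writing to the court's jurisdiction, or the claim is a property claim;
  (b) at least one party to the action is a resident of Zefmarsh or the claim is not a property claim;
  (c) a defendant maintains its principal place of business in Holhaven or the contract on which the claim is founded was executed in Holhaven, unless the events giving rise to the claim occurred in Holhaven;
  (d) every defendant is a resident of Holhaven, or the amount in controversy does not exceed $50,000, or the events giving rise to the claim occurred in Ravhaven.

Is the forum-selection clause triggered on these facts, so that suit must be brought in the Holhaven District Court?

Yes

The Holhaven District Court:
  (a) The amount in controversy is $50,000, which meets the 5,000 dollars floor — that alternative is enough. Satisfied.
  (b) The claim is an employment claim, not a property claim, so one alternative holds. Satisfied.
  (c) No defendant is a corporation; the contract was executed in Cormere, not Holhaven — no alternative holds. But the operative events occurred in Holhaven, and the 'unless' clause therefore excuses the requirement. Met.
  (d) The amount in controversy is 50,000 dollars, within the 50,000 dollars ceiling, so this disjunct is met. Condition met.
  → Forum clause is triggered.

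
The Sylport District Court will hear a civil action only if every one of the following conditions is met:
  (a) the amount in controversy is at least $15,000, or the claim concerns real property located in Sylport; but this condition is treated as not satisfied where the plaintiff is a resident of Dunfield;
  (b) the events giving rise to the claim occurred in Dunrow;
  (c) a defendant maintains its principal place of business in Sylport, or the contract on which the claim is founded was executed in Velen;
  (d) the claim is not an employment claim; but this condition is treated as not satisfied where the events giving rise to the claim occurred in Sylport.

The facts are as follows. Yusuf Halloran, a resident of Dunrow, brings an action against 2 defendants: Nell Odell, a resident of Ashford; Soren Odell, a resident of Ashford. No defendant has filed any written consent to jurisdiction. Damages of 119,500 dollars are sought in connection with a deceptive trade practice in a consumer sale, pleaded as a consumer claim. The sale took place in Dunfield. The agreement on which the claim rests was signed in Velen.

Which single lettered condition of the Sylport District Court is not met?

(b)

The Sylport District Court:
  (a) The amount in controversy is 119,500 dollars, which meets the 15,000 dollars floor, which satisfies one of the alternatives. And the carve-out is inapplicable — the plaintiff resides in Dunrow, not Dunfield. Satisfied.
  (b) The operative events occurred in Dunfield, not Dunrow. Not satisfied.
  (c) The contract was executed in Velen, so this disjunct is met. Met.
  (d) The claim is a consumer claim, not an employment claim. The exception is not triggered, since the operative events occurred in Dunfield, not Sylport. Condition met.
Only condition (b) fails.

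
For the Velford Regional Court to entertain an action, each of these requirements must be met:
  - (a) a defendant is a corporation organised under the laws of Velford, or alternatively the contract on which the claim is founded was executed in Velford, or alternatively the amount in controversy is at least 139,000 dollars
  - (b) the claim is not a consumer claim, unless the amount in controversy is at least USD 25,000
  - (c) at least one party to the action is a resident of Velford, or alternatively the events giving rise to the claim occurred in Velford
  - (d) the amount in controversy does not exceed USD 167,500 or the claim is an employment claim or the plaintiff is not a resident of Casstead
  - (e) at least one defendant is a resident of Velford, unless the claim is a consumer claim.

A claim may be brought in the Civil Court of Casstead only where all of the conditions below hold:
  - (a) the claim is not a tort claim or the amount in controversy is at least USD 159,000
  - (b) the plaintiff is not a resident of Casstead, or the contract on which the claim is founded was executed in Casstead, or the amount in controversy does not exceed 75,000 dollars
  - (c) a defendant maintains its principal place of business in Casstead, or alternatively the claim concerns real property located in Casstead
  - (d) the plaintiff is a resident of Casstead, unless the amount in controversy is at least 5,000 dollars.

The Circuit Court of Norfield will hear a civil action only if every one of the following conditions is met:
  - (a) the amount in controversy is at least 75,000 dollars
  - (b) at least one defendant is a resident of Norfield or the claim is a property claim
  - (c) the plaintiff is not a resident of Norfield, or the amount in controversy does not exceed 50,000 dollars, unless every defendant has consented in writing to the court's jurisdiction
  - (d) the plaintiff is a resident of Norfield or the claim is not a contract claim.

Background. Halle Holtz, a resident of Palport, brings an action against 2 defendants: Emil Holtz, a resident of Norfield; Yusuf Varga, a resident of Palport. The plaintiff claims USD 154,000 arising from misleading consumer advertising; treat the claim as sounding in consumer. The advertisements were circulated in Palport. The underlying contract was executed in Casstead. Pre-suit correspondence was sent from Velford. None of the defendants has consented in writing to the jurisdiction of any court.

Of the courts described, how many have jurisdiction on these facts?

1

The Velford Regional Court:
  (a) The amount in controversy is USD 154,000, which meets the USD 139,000 floor, which satisfies one of the alternatives. Condition met.
  (b) The claim is a consumer claim. However, the amount in controversy is 154,000 dollars, which meets the $25,000 floor, so the 'unless' proviso supplies this condition. Condition met.
  (c) No party resides in Velford; the operative events occurred in Palport, not Velford — no alternative holds. Not met.
  (d) The amount in controversy is USD 154,000, within the 167,500 dollars ceiling, which satisfies one of the alternatives. Satisfied.
  (e) No defendant resides in Velford (they reside in Norfield, Palport). The proviso rescues it, though: the claim is a consumer claim. Condition met.
  → Not every requirement is met — no jurisdiction.
The Civil Court of Casstead:
  (a) The claim is a consumer claim, not a tort claim, which satisfies one of the alternatives. Condition met.
  (b) The plaintiff resides in Palport, which is not Casstead, so this disjunct is met. Met.
  (c) No defendant is a corporation; the claim does not concern real property — every alternative fails. Not satisfied.
  (d) The plaintiff resides in Palport, not Casstead. However, the amount in controversy is USD 154,000, which meets the 5,000 dollars floor, so the 'unless' proviso supplies this condition. Condition met.
  → At least one condition fails; no jurisdiction.
The Circuit Court of Norfield:
  (a) The amount in controversy is 154,000 dollars, which meets the USD 75,000 floor. Condition met.
  (b) Emil Holtz resides in Norfield — that alternative is enough. Condition met.
  (c) The plaintiff resides in Palport, which is not Norfield, which satisfies one of the alternatives. Satisfied.
  (d) The claim is a consumer claim, not a contract claim, so this disjunct is met. Met.
  → All conditions met; jurisdiction exists.
Courts with jurisdiction: the Circuit Court of Norfield — 1 in total.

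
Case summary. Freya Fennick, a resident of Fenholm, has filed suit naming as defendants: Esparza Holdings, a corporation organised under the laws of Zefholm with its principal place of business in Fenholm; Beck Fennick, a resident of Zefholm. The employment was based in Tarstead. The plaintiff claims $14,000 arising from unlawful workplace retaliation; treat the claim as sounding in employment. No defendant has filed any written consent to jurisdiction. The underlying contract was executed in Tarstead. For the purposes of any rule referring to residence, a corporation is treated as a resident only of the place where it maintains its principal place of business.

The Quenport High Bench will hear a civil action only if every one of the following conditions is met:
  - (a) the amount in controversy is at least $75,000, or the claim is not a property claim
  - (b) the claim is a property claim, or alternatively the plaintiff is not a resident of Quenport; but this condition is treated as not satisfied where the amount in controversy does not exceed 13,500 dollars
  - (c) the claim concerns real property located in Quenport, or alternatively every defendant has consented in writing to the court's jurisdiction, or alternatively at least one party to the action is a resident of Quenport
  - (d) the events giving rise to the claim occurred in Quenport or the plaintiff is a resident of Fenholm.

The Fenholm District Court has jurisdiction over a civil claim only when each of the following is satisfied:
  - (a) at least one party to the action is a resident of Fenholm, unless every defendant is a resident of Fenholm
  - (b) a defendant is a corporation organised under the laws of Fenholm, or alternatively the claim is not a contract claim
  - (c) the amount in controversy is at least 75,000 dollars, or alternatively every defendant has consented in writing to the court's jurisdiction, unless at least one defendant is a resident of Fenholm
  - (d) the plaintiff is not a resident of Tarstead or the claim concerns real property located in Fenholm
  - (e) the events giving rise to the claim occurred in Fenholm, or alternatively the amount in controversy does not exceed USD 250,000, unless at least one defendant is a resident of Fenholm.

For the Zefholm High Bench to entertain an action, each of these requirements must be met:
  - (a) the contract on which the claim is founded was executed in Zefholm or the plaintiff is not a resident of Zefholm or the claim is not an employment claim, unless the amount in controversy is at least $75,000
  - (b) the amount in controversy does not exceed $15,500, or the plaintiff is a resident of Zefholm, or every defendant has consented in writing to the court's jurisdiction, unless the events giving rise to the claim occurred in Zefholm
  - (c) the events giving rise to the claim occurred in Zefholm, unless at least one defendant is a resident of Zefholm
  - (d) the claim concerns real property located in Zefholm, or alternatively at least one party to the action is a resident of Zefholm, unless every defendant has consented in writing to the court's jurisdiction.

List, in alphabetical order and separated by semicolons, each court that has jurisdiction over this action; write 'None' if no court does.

the Fenholm District Court; the Zefholm High Bench

The Quenport High Bench:
  (a) The claim is an employment claim, not a property claim, so this disjunct is met. Satisfied.
  (b) The plaintiff resides in Fenholm, which is not Quenport, so one alternative holds. And the carve-out is inapplicable — the amount in controversy is $14,000, above the USD 13,500 ceiling. Satisfied.
  (c) The claim does not concern real property; no such written consent has been filed; no party resides in Quenport — none of the alternatives is met. Not satisfied.
  (d) The plaintiff resides in Fenholm, which satisfies one of the alternatives. Satisfied.
  → At least one condition fails; no jurisdiction.
The Fenholm District Court:
  (a) Freya Fennick resides in Fenholm. Met.
  (b) The claim is an employment claim, not a contract claim, so this disjunct is met. Met.
  (c) The amount in controversy is 14,000 dollars, below the 75,000 dollars floor; no such written consent has been filed — none of the alternatives is met. The proviso rescues it, though: Esparza Holdings resides in Fenholm. Condition met.
  (d) The plaintiff resides in Fenholm, which is not Tarstead, so this disjunct is met. Satisfied.
  (e) The amount in controversy is USD 14,000, within the USD 250,000 ceiling — that alternative is enough. Satisfied.
  → Every requirement is satisfied — jurisdiction.
The Zefholm High Bench:
  (a) The plaintiff resides in Fenholm, which is not Zefholm, so one alternative holds. Satisfied.
  (b) The amount in controversy is USD 14,000, within the USD 15,500 ceiling, so one alternative holds. Met.
  (c) The operative events occurred in Tarstead, not Zefholm. But Beck Fennick resides in Zefholm, and the 'unless' clause therefore excuses the requirement. Met.
  (d) Beck Fennick resides in Zefholm, which satisfies one of the alternatives. Met.
  → Jurisdiction lies.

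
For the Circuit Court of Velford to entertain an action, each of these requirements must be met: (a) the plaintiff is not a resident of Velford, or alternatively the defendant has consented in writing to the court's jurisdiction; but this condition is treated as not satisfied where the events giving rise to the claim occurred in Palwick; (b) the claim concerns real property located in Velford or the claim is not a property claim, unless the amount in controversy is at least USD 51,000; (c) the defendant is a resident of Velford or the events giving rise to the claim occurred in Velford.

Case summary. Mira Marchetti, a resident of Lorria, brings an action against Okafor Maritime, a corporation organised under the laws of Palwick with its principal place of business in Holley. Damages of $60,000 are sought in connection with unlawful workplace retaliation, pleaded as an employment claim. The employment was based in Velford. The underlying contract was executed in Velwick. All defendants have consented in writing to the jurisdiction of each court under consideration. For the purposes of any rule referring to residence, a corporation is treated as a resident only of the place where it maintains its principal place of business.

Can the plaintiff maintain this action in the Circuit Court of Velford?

The Circuit Court of Velford:
  (a) The plaintiff resides in Lorria, which is not Velford, so one alternative holds. And the carve-out is inapplicable — the operative events occurred in Velford, not Palwick. Met.
  (b) The claim is an employment claim, not a property claim — that alternative is enough. Condition met.
  (c) The operative events occurred in Velford — that alternative is enough. Satisfied.
  → Jurisdiction lies.

Yes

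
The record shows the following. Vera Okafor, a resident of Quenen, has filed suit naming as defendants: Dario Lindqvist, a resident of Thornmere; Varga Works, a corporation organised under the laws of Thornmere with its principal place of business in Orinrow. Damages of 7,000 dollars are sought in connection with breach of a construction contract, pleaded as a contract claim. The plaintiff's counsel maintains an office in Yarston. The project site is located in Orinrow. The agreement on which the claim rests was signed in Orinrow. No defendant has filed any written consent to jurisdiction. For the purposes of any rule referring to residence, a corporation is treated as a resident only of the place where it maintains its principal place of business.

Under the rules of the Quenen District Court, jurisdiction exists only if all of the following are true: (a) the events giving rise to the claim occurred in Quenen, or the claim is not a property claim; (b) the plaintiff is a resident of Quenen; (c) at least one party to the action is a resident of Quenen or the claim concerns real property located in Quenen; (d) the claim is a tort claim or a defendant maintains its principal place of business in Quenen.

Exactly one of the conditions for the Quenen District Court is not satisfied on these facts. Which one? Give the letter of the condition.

The Quenen District Court:
  (a) The claim is a contract claim, not a property claim, so this disjunct is met. Satisfied.
  (b) The plaintiff resides in Quenen. Condition met.
  (c) Vera Okafor resides in Quenen, so one alternative holds. Met.
  (d) The claim is a contract claim, not a tort claim; the corporate defendant(s) have their principal place of business in Orinrow, not Quenen — no alternative holds. Fails.
Only condition (d) fails.

(d)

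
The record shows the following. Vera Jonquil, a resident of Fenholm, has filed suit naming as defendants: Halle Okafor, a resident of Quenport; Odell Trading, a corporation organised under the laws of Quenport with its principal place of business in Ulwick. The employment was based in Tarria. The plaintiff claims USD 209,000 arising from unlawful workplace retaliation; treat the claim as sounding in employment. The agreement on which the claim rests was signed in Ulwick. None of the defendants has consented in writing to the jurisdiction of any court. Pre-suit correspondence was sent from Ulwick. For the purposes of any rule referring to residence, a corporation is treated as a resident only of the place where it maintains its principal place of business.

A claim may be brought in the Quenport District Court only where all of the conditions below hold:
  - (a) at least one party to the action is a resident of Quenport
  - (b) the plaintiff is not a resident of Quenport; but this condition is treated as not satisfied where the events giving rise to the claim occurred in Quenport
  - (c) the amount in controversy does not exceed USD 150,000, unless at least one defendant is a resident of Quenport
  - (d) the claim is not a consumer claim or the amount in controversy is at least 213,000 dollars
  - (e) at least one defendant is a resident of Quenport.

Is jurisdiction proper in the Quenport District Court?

The Quenport District Court:
  (a) Halle Okafor resides in Quenport. Satisfied.
  (b) The plaintiff resides in Fenholm, which is not Quenport. The carve-out does not apply: the operative events occurred in Tarria, not Quenport. Condition met.
  (c) The amount in controversy is $209,000, above the $150,000 ceiling. However, Halle Okafor resides in Quenport, so the 'unless' proviso supplies this condition. Satisfied.
  (d) The claim is an employment claim, not a consumer claim, so this disjunct is met. Satisfied.
  (e) Halle Okafor resides in Quenport. Met.
  → All conditions met; jurisdiction exists.

Yes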